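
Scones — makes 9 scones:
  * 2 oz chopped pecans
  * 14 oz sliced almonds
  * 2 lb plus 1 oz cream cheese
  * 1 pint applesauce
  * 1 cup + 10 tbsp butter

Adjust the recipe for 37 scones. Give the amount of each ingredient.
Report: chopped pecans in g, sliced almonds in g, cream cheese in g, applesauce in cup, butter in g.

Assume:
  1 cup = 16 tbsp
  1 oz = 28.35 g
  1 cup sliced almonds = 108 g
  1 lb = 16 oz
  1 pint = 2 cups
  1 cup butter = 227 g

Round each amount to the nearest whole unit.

chopped pecans: 233 g; sliced almonds: 1632 g; cream cheese: 3846 g; applesauce: 8 cup; butter: 1516 g

Scaling factor: 37/9.
chopped pecans: 2 oz × 37/9 × 28.35 g/oz ≈ 233 g
sliced almonds: 14 oz × 37/9 × 28.35 g/oz ≈ 1632 g
cream cheese: (2 lb + 1 oz = 2.0625 lb) × 37/9 × 16 oz/lb × 28.35 g/oz ≈ 3846 g
applesauce: 1 pint × 37/9 × 2 cup/pint ≈ 8 cup
butter: (1 cup + 10 tbsp = 1.625 cup) × 37/9 × 227 g/cup ≈ 1516 g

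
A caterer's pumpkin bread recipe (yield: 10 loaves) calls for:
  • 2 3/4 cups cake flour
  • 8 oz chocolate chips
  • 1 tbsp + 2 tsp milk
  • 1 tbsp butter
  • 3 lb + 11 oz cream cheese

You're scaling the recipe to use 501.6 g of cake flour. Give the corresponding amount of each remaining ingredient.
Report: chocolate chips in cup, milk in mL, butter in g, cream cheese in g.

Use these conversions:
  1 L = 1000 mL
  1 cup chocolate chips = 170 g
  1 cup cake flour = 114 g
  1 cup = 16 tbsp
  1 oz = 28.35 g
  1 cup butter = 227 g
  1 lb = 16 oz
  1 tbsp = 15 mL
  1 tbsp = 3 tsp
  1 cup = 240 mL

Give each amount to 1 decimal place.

chocolate chips: 2.1 cup; milk: 40.0 mL; butter: 22.7 g; cream cheese: 2676.2 g

The original recipe has 313.5 g of cake flour, so the scaling factor is 501.6 ÷ 313.5 = 8/5 = 1.6.
chocolate chips: 8 oz × 8/5 × 28.35 g/oz ÷ 170 g/cup ≈ 2.1 cup
milk: (1 tbsp + 2 tsp = 5/3 tbsp) × 8/5 × 15 mL/tbsp = 40.0 mL
butter: 1 tbsp × 8/5 ÷ 16 tbsp/cup × 227 g/cup = 22.7 g
cream cheese: (3 lb + 11 oz = 3.6875 lb) × 8/5 × 16 oz/lb × 28.35 g/oz ≈ 2676.2 g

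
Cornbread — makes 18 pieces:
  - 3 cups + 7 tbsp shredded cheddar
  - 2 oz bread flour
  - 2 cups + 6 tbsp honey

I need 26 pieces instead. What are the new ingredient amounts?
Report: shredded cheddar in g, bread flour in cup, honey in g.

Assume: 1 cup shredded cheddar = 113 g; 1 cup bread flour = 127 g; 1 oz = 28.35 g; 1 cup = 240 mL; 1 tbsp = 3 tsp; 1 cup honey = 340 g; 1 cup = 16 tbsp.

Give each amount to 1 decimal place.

shredded cheddar: 561.1 g; bread flour: 0.6 cup; honey: 1166.4 g

Scaling factor: 26/18 = 13/9.
shredded cheddar: (3 cup + 7 tbsp = 3.4375 cup) × 13/9 × 113 g/cup ≈ 561.1 g
bread flour: 2 oz × 13/9 × 28.35 g/oz ÷ 127 g/cup ≈ 0.6 cup
honey: (2 cup + 6 tbsp = 2.375 cup) × 13/9 × 340 g/cup ≈ 1166.4 g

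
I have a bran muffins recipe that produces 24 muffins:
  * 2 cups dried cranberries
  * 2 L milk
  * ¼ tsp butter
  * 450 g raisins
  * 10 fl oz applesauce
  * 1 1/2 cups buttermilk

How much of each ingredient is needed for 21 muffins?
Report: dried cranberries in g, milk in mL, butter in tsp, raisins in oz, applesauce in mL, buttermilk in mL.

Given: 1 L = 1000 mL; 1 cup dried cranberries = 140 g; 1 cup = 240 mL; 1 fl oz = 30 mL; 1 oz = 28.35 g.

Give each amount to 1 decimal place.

dried cranberries: 245.0 g; milk: 1750.0 mL; butter: 0.2 tsp; raisins: 13.9 oz; applesauce: 262.5 mL; buttermilk: 315.0 mL

Scaling factor: 21/24 = 7/8 = 0.875.
dried cranberries: 2 cup × 7/8 × 140 g/cup = 245.0 g
milk: 2 L × 7/8 × 1000 mL/L = 1750.0 mL
butter: 0.25 tsp × 7/8 ≈ 0.2 tsp
raisins: 450 g × 7/8 ÷ 28.35 g/oz ≈ 13.9 oz
applesauce: 10 fl oz × 7/8 × 30 mL/fl oz = 262.5 mL
buttermilk: 1.5 cup × 7/8 × 240 mL/cup = 315.0 mL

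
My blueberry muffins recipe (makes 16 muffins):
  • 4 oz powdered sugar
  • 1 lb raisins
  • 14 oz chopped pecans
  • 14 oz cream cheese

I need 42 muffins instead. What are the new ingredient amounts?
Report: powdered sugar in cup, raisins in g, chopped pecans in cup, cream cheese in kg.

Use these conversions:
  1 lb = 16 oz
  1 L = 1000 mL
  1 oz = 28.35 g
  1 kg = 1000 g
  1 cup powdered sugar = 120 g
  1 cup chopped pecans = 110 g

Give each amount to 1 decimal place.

Scaling factor: 42/16 = 21/8 = 2.625.
powdered sugar: 4 oz × 21/8 × 28.35 g/oz ÷ 120 g/cup ≈ 2.5 cup
raisins: 1 lb × 21/8 × 16 oz/lb × 28.35 g/oz = 1190.7 g
chopped pecans: 14 oz × 21/8 × 28.35 g/oz ÷ 110 g/cup ≈ 9.5 cup
cream cheese: 14 oz × 21/8 × 28.35 g/oz ÷ 1000 g/kg ≈ 1.0 kg

powdered sugar: 2.5 cup; raisins: 1190.7 g; chopped pecans: 9.5 cup; cream cheese: 1.0 kg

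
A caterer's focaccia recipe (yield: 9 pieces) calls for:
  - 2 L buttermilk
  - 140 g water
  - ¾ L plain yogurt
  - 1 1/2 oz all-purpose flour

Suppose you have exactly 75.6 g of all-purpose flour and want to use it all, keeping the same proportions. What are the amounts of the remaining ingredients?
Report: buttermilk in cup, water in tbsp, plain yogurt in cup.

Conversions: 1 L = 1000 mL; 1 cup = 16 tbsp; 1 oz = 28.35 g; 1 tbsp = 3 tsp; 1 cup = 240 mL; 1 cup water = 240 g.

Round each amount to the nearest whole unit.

The original recipe has 42.525 g of all-purpose flour, so the scaling factor is 75.6 ÷ 42.525 = 16/9.
buttermilk: 2 L × 16/9 × 1000 mL/L ÷ 240 mL/cup ≈ 15 cup
water: 140 g × 16/9 ÷ 240 g/cup × 16 tbsp/cup ≈ 17 tbsp
plain yogurt: 0.75 L × 16/9 × 1000 mL/L ÷ 240 mL/cup ≈ 6 cup

buttermilk: 15 cup; water: 17 tbsp; plain yogurt: 6 cup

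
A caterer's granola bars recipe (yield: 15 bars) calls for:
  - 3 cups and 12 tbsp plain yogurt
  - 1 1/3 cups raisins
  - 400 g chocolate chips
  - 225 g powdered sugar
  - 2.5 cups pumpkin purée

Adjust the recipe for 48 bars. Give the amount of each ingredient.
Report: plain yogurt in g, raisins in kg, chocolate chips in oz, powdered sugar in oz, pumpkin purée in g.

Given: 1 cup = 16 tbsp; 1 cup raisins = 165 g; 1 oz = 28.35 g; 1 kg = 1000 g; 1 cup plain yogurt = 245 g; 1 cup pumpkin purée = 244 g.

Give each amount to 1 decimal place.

Scaling factor: 48/15 = 16/5 = 3.2.
plain yogurt: (3 cup + 12 tbsp = 3.75 cup) × 16/5 × 245 g/cup = 2940.0 g
raisins: 4/3 cup × 16/5 × 165 g/cup ÷ 1000 g/kg ≈ 0.7 kg
chocolate chips: 400 g × 16/5 ÷ 28.35 g/oz ≈ 45.1 oz
powdered sugar: 225 g × 16/5 ÷ 28.35 g/oz ≈ 25.4 oz
pumpkin purée: 2.5 cup × 16/5 × 244 g/cup = 1952.0 g

plain yogurt: 2940.0 g; raisins: 0.7 kg; chocolate chips: 45.1 oz; powdered sugar: 25.4 oz; pumpkin purée: 1952.0 g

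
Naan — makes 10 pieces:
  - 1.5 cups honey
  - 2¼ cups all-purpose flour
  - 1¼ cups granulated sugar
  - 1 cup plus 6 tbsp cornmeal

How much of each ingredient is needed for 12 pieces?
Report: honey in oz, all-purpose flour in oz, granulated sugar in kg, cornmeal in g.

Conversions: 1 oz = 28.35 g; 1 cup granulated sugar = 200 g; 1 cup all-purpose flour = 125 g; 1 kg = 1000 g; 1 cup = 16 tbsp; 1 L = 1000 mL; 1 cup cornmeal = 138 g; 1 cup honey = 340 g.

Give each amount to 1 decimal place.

honey: 21.6 oz; all-purpose flour: 11.9 oz; granulated sugar: 0.3 kg; cornmeal: 227.7 g

Scaling factor: 12/10 = 6/5 = 1.2.
honey: 1.5 cup × 6/5 × 340 g/cup ÷ 28.35 g/oz ≈ 21.6 oz
all-purpose flour: 2.25 cup × 6/5 × 125 g/cup ÷ 28.35 g/oz ≈ 11.9 oz
granulated sugar: 1.25 cup × 6/5 × 200 g/cup ÷ 1000 g/kg = 0.3 kg
cornmeal: (1 cup + 6 tbsp = 1.375 cup) × 6/5 × 138 g/cup = 227.7 g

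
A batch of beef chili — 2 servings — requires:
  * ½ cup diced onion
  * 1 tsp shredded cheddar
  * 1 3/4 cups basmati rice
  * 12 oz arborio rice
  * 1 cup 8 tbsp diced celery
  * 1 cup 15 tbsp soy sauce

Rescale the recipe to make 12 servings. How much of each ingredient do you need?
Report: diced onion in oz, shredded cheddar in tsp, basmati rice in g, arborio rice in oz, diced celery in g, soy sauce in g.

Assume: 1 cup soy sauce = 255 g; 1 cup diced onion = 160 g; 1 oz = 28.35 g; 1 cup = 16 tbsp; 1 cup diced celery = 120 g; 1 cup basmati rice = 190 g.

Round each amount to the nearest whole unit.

diced onion: 17 oz; shredded cheddar: 6 tsp; basmati rice: 1995 g; arborio rice: 72 oz; diced celery: 1080 g; soy sauce: 2964 g

Scaling factor: 12/2 = 6.
diced onion: 0.5 cup × 6 × 160 g/cup ÷ 28.35 g/oz ≈ 17 oz
shredded cheddar: 1 tsp × 6 = 6 tsp
basmati rice: 1.75 cup × 6 × 190 g/cup = 1995 g
arborio rice: 12 oz × 6 = 72 oz
diced celery: (1 cup + 8 tbsp = 1.5 cup) × 6 × 120 g/cup = 1080 g
soy sauce: (1 cup + 15 tbsp = 1.9375 cup) × 6 × 255 g/cup ≈ 2964 g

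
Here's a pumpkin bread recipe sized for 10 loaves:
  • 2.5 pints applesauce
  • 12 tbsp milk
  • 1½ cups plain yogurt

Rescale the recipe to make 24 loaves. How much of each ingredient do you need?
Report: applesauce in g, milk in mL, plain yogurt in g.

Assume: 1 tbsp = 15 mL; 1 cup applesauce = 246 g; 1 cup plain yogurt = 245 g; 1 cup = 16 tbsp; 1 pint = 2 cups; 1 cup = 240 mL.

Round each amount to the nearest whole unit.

Scaling factor: 24/10 = 12/5 = 2.4.
applesauce: 2.5 pint × 12/5 × 2 cup/pint × 246 g/cup = 2952 g
milk: 12 tbsp × 12/5 × 15 mL/tbsp = 432 mL
plain yogurt: 1.5 cup × 12/5 × 245 g/cup = 882 g

applesauce: 2952 g; milk: 432 mL; plain yogurt: 882 g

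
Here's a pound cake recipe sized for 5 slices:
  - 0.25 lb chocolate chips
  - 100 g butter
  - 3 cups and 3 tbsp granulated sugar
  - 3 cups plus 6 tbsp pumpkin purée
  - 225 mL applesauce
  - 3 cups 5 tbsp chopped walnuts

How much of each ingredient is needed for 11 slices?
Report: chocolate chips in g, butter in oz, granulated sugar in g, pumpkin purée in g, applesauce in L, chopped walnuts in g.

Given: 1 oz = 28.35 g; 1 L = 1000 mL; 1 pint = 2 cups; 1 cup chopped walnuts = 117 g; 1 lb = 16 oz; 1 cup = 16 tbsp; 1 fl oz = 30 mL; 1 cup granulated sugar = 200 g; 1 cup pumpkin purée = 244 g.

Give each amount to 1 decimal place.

Scaling factor: 11/5 = 2.2.
chocolate chips: 0.25 lb × 11/5 × 16 oz/lb × 28.35 g/oz ≈ 249.5 g
butter: 100 g × 11/5 ÷ 28.35 g/oz ≈ 7.8 oz
granulated sugar: (3 cup + 3 tbsp = 3.1875 cup) × 11/5 × 200 g/cup = 1402.5 g
pumpkin purée: (3 cup + 6 tbsp = 3.375 cup) × 11/5 × 244 g/cup = 1811.7 g
applesauce: 225 mL × 11/5 ÷ 1000 mL/L ≈ 0.5 L
chopped walnuts: (3 cup + 5 tbsp = 3.3125 cup) × 11/5 × 117 g/cup ≈ 852.6 g

chocolate chips: 249.5 g; butter: 7.8 oz; granulated sugar: 1402.5 g; pumpkin purée: 1811.7 g; applesauce: 0.5 L; chopped walnuts: 852.6 g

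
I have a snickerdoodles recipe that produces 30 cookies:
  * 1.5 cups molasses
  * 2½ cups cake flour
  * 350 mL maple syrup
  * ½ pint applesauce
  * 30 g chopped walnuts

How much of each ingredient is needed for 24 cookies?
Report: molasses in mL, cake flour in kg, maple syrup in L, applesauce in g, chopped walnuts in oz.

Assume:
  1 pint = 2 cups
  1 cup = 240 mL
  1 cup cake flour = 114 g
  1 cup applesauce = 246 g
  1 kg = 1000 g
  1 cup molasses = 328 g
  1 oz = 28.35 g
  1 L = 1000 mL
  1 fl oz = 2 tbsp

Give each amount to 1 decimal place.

molasses: 288.0 mL; cake flour: 0.2 kg; maple syrup: 0.3 L; applesauce: 196.8 g; chopped walnuts: 0.8 oz

Scaling factor: 24/30 = 4/5 = 0.8.
molasses: 1.5 cup × 4/5 × 240 mL/cup = 288.0 mL
cake flour: 2.5 cup × 4/5 × 114 g/cup ÷ 1000 g/kg ≈ 0.2 kg
maple syrup: 350 mL × 4/5 ÷ 1000 mL/L ≈ 0.3 L
applesauce: 0.5 pint × 4/5 × 2 cup/pint × 246 g/cup = 196.8 g
chopped walnuts: 30 g × 4/5 ÷ 28.35 g/oz ≈ 0.8 oz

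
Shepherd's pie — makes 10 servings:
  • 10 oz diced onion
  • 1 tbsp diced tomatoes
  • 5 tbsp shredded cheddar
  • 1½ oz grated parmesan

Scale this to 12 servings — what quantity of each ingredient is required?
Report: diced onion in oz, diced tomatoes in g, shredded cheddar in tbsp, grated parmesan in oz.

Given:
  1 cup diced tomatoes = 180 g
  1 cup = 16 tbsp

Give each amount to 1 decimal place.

Scaling factor: 12/10 = 6/5 = 1.2.
diced onion: 10 oz × 6/5 = 12.0 oz
diced tomatoes: 1 tbsp × 6/5 ÷ 16 tbsp/cup × 180 g/cup = 13.5 g
shredded cheddar: 5 tbsp × 6/5 = 6.0 tbsp
grated parmesan: 1.5 oz × 6/5 = 1.8 oz

diced onion: 12.0 oz; diced tomatoes: 13.5 g; shredded cheddar: 6.0 tbsp; grated parmesan: 1.8 oz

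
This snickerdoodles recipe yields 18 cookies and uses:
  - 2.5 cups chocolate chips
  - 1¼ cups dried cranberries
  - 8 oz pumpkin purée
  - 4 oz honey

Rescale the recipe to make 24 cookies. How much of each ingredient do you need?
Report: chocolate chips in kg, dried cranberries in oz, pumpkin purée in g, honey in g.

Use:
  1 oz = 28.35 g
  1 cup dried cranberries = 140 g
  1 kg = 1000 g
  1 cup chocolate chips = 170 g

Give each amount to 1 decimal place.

Scaling factor: 24/18 = 4/3.
chocolate chips: 2.5 cup × 4/3 × 170 g/cup ÷ 1000 g/kg ≈ 0.6 kg
dried cranberries: 1.25 cup × 4/3 × 140 g/cup ÷ 28.35 g/oz ≈ 8.2 oz
pumpkin purée: 8 oz × 4/3 × 28.35 g/oz = 302.4 g
honey: 4 oz × 4/3 × 28.35 g/oz = 151.2 g

chocolate chips: 0.6 kg; dried cranberries: 8.2 oz; pumpkin purée: 302.4 g; honey: 151.2 g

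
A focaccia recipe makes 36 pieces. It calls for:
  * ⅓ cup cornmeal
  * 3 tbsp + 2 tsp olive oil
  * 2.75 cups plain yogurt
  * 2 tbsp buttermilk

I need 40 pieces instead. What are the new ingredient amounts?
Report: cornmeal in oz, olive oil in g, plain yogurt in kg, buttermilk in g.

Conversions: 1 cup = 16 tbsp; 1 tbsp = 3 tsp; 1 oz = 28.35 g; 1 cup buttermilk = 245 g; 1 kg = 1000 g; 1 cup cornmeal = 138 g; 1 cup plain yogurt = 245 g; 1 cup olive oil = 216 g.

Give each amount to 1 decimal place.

cornmeal: 1.8 oz; olive oil: 55.0 g; plain yogurt: 0.7 kg; buttermilk: 34.0 g

Scaling factor: 40/36 = 10/9.
cornmeal: 1/3 cup × 10/9 × 138 g/cup ÷ 28.35 g/oz ≈ 1.8 oz
olive oil: (3 tbsp + 2 tsp = 11/3 tbsp) × 10/9 ÷ 16 tbsp/cup × 216 g/cup = 55.0 g
plain yogurt: 2.75 cup × 10/9 × 245 g/cup ÷ 1000 g/kg ≈ 0.7 kg
buttermilk: 2 tbsp × 10/9 ÷ 16 tbsp/cup × 245 g/cup ≈ 34.0 g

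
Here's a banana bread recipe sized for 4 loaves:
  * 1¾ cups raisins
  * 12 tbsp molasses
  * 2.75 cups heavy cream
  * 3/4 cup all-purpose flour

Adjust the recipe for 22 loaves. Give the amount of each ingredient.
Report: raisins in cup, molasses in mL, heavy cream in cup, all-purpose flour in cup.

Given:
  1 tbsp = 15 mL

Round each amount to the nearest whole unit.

raisins: 10 cup; molasses: 990 mL; heavy cream: 15 cup; all-purpose flour: 4 cup

Scaling factor: 22/4 = 11/2 = 5.5.
raisins: 1.75 cup × 11/2 ≈ 10 cup
molasses: 12 tbsp × 11/2 × 15 mL/tbsp = 990 mL
heavy cream: 2.75 cup × 11/2 ≈ 15 cup
all-purpose flour: 0.75 cup × 11/2 ≈ 4 cup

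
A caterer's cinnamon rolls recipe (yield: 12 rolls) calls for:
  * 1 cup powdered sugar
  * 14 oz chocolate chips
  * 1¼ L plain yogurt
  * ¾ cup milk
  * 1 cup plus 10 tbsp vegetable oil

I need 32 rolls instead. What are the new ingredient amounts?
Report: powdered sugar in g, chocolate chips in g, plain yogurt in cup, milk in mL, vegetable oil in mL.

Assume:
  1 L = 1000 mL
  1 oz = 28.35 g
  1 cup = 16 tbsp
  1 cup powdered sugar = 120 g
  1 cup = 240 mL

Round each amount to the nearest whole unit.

Scaling factor: 32/12 = 8/3.
powdered sugar: 1 cup × 8/3 × 120 g/cup = 320 g
chocolate chips: 14 oz × 8/3 × 28.35 g/oz ≈ 1058 g
plain yogurt: 1.25 L × 8/3 × 1000 mL/L ÷ 240 mL/cup ≈ 14 cup
milk: 0.75 cup × 8/3 × 240 mL/cup = 480 mL
vegetable oil: (1 cup + 10 tbsp = 1.625 cup) × 8/3 × 240 mL/cup = 1040 mL

powdered sugar: 320 g; chocolate chips: 1058 g; plain yogurt: 14 cup; milk: 480 mL; vegetable oil: 1040 mL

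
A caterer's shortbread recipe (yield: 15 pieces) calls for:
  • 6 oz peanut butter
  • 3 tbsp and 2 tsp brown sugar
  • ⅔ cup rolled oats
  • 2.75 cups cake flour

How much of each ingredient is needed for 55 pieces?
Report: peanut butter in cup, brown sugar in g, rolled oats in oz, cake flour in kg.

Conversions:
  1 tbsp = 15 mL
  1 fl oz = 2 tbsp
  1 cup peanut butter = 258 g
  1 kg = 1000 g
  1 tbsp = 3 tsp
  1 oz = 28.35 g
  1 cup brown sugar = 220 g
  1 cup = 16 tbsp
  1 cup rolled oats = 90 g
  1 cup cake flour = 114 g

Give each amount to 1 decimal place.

peanut butter: 2.4 cup; brown sugar: 184.9 g; rolled oats: 7.8 oz; cake flour: 1.1 kg

Scaling factor: 55/15 = 11/3.
peanut butter: 6 oz × 11/3 × 28.35 g/oz ÷ 258 g/cup ≈ 2.4 cup
brown sugar: (3 tbsp + 2 tsp = 11/3 tbsp) × 11/3 ÷ 16 tbsp/cup × 220 g/cup ≈ 184.9 g
rolled oats: 2/3 cup × 11/3 × 90 g/cup ÷ 28.35 g/oz ≈ 7.8 oz
cake flour: 2.75 cup × 11/3 × 114 g/cup ÷ 1000 g/kg ≈ 1.1 kg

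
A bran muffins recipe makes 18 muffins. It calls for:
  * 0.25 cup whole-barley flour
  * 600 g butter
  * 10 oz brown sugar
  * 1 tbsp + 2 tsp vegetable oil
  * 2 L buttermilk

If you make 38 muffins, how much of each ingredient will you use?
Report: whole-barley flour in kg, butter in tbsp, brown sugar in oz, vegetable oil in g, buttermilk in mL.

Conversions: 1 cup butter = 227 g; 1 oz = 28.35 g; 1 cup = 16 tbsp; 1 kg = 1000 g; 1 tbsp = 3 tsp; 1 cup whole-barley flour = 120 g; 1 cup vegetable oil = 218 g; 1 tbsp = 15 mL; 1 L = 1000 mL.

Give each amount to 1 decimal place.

Scaling factor: 38/18 = 19/9.
whole-barley flour: 0.25 cup × 19/9 × 120 g/cup ÷ 1000 g/kg ≈ 0.1 kg
butter: 600 g × 19/9 ÷ 227 g/cup × 16 tbsp/cup ≈ 89.3 tbsp
brown sugar: 10 oz × 19/9 ≈ 21.1 oz
vegetable oil: (1 tbsp + 2 tsp = 5/3 tbsp) × 19/9 ÷ 16 tbsp/cup × 218 g/cup ≈ 47.9 g
buttermilk: 2 L × 19/9 × 1000 mL/L ≈ 4222.2 mL

whole-barley flour: 0.1 kg; butter: 89.3 tbsp; brown sugar: 21.1 oz; vegetable oil: 47.9 g; buttermilk: 4222.2 mL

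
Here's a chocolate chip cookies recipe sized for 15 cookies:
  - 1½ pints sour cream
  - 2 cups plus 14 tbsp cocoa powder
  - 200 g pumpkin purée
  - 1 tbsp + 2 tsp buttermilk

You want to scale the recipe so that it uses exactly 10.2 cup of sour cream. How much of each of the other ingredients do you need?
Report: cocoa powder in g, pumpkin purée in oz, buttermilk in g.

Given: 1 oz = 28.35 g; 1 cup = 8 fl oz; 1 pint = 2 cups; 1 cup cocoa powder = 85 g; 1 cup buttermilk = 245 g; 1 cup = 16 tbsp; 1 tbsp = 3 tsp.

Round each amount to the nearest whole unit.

cocoa powder: 831 g; pumpkin purée: 24 oz; buttermilk: 87 g

The original recipe has 3 cup of sour cream, so the scaling factor is 10.2 ÷ 3 = 17/5 = 3.4.
cocoa powder: (2 cup + 14 tbsp = 2.875 cup) × 17/5 × 85 g/cup ≈ 831 g
pumpkin purée: 200 g × 17/5 ÷ 28.35 g/oz ≈ 24 oz
buttermilk: (1 tbsp + 2 tsp = 5/3 tbsp) × 17/5 ÷ 16 tbsp/cup × 245 g/cup ≈ 87 g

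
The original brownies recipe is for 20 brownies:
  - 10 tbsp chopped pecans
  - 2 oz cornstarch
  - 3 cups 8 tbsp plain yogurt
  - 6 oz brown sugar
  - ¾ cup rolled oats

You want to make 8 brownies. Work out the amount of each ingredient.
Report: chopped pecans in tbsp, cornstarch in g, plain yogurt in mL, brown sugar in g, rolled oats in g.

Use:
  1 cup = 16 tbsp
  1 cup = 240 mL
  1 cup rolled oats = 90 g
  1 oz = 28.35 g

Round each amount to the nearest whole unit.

chopped pecans: 4 tbsp; cornstarch: 23 g; plain yogurt: 336 mL; brown sugar: 68 g; rolled oats: 27 g

Scaling factor: 8/20 = 2/5 = 0.4.
chopped pecans: 10 tbsp × 2/5 = 4 tbsp
cornstarch: 2 oz × 2/5 × 28.35 g/oz ≈ 23 g
plain yogurt: (3 cup + 8 tbsp = 3.5 cup) × 2/5 × 240 mL/cup = 336 mL
brown sugar: 6 oz × 2/5 × 28.35 g/oz ≈ 68 g
rolled oats: 0.75 cup × 2/5 × 90 g/cup = 27 g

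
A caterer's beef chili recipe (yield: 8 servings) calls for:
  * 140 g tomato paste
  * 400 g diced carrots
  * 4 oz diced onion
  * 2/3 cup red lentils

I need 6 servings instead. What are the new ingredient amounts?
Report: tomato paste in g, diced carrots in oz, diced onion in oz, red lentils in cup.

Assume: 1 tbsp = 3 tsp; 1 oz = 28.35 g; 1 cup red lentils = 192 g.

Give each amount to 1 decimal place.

Scaling factor: 6/8 = 3/4 = 0.75.
tomato paste: 140 g × 3/4 = 105.0 g
diced carrots: 400 g × 3/4 ÷ 28.35 g/oz ≈ 10.6 oz
diced onion: 4 oz × 3/4 = 3.0 oz
red lentils: 2/3 cup × 3/4 = 0.5 cup

tomato paste: 105.0 g; diced carrots: 10.6 oz; diced onion: 3.0 oz; red lentils: 0.5 cup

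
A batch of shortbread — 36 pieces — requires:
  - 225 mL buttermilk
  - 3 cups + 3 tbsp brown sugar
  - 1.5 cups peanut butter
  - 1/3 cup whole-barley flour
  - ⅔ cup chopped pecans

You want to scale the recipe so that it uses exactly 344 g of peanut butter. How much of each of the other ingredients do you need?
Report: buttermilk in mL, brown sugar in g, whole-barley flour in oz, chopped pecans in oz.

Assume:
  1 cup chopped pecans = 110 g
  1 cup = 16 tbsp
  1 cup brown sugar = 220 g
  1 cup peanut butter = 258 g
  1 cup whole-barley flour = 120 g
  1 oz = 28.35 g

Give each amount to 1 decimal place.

The original recipe has 387 g of peanut butter, so the scaling factor is 344 ÷ 387 = 8/9.
buttermilk: 225 mL × 8/9 = 200.0 mL
brown sugar: (3 cup + 3 tbsp = 3.1875 cup) × 8/9 × 220 g/cup ≈ 623.3 g
whole-barley flour: 1/3 cup × 8/9 × 120 g/cup ÷ 28.35 g/oz ≈ 1.3 oz
chopped pecans: 2/3 cup × 8/9 × 110 g/cup ÷ 28.35 g/oz ≈ 2.3 oz

buttermilk: 200.0 mL; brown sugar: 623.3 g; whole-barley flour: 1.3 oz; chopped pecans: 2.3 oz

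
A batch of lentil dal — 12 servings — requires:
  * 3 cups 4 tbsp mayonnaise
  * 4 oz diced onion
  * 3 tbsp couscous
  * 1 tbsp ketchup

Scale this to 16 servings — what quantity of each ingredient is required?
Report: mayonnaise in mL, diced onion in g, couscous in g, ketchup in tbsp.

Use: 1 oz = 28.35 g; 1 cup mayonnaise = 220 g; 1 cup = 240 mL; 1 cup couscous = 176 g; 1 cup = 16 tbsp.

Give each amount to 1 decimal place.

mayonnaise: 1040.0 mL; diced onion: 151.2 g; couscous: 44.0 g; ketchup: 1.3 tbsp

Scaling factor: 16/12 = 4/3.
mayonnaise: (3 cup + 4 tbsp = 3.25 cup) × 4/3 × 240 mL/cup = 1040.0 mL
diced onion: 4 oz × 4/3 × 28.35 g/oz = 151.2 g
couscous: 3 tbsp × 4/3 ÷ 16 tbsp/cup × 176 g/cup = 44.0 g
ketchup: 1 tbsp × 4/3 ≈ 1.3 tbsp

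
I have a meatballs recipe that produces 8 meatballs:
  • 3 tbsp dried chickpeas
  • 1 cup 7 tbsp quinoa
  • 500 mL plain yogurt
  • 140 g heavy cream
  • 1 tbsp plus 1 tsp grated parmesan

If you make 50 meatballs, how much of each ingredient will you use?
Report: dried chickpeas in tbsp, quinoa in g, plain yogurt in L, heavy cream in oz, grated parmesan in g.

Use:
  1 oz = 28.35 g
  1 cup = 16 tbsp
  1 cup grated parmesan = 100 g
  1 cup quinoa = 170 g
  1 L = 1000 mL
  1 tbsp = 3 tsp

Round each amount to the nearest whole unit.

Scaling factor: 50/8 = 25/4 = 6.25.
dried chickpeas: 3 tbsp × 25/4 ≈ 19 tbsp
quinoa: (1 cup + 7 tbsp = 1.4375 cup) × 25/4 × 170 g/cup ≈ 1527 g
plain yogurt: 500 mL × 25/4 ÷ 1000 mL/L ≈ 3 L
heavy cream: 140 g × 25/4 ÷ 28.35 g/oz ≈ 31 oz
grated parmesan: (1 tbsp + 1 tsp = 4/3 tbsp) × 25/4 ÷ 16 tbsp/cup × 100 g/cup ≈ 52 g

dried chickpeas: 19 tbsp; quinoa: 1527 g; plain yogurt: 3 L; heavy cream: 31 oz; grated parmesan: 52 g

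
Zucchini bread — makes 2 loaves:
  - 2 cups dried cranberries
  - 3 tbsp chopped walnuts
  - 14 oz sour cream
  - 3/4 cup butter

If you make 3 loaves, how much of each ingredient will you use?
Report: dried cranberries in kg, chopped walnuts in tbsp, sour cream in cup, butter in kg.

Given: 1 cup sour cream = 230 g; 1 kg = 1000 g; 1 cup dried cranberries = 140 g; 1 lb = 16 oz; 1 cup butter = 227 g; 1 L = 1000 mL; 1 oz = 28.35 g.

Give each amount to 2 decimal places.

dried cranberries: 0.42 kg; chopped walnuts: 4.50 tbsp; sour cream: 2.59 cup; butter: 0.26 kg

Scaling factor: 3/2 = 1.5.
dried cranberries: 2 cup × 3/2 × 140 g/cup ÷ 1000 g/kg = 0.42 kg
chopped walnuts: 3 tbsp × 3/2 = 4.50 tbsp
sour cream: 14 oz × 3/2 × 28.35 g/oz ÷ 230 g/cup ≈ 2.59 cup
butter: 0.75 cup × 3/2 × 227 g/cup ÷ 1000 g/kg ≈ 0.26 kg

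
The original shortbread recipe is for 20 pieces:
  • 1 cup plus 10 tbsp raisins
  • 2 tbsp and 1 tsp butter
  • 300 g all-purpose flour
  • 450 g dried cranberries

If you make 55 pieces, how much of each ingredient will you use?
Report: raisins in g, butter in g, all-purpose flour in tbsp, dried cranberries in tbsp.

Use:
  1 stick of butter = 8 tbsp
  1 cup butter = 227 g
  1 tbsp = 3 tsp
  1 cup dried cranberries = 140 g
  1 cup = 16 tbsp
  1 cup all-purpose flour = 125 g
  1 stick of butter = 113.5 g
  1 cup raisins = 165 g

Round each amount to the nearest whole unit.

Scaling factor: 55/20 = 11/4 = 2.75.
raisins: (1 cup + 10 tbsp = 1.625 cup) × 11/4 × 165 g/cup ≈ 737 g
butter: (2 tbsp + 1 tsp = 7/3 tbsp) × 11/4 ÷ 8 tbsp/stick × 113.5 g/stick ≈ 91 g
all-purpose flour: 300 g × 11/4 ÷ 125 g/cup × 16 tbsp/cup ≈ 106 tbsp
dried cranberries: 450 g × 11/4 ÷ 140 g/cup × 16 tbsp/cup ≈ 141 tbsp

raisins: 737 g; butter: 91 g; all-purpose flour: 106 tbsp; dried cranberries: 141 tbsp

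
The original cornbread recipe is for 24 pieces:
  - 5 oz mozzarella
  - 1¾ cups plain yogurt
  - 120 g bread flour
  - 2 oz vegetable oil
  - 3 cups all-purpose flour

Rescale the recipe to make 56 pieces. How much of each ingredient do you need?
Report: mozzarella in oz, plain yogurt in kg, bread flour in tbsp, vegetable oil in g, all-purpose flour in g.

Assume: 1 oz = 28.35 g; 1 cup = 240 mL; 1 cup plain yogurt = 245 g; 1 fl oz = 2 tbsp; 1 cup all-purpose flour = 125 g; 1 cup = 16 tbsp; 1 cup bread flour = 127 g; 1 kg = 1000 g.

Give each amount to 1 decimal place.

Scaling factor: 56/24 = 7/3.
mozzarella: 5 oz × 7/3 ≈ 11.7 oz
plain yogurt: 1.75 cup × 7/3 × 245 g/cup ÷ 1000 g/kg ≈ 1.0 kg
bread flour: 120 g × 7/3 ÷ 127 g/cup × 16 tbsp/cup ≈ 35.3 tbsp
vegetable oil: 2 oz × 7/3 × 28.35 g/oz = 132.3 g
all-purpose flour: 3 cup × 7/3 × 125 g/cup = 875.0 g

mozzarella: 11.7 oz; plain yogurt: 1.0 kg; bread flour: 35.3 tbsp; vegetable oil: 132.3 g; all-purpose flour: 875.0 g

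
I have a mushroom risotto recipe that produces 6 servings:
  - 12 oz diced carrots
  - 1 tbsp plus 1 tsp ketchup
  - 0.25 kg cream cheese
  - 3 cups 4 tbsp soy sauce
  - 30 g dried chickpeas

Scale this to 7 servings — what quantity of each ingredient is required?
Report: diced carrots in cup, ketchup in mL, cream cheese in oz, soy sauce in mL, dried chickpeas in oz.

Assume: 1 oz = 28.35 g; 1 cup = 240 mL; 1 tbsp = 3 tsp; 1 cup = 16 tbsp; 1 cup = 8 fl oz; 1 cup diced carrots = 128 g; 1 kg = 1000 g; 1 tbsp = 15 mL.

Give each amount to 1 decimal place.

diced carrots: 3.1 cup; ketchup: 23.3 mL; cream cheese: 10.3 oz; soy sauce: 910.0 mL; dried chickpeas: 1.2 oz

Scaling factor: 7/6.
diced carrots: 12 oz × 7/6 × 28.35 g/oz ÷ 128 g/cup ≈ 3.1 cup
ketchup: (1 tbsp + 1 tsp = 4/3 tbsp) × 7/6 × 15 mL/tbsp ≈ 23.3 mL
cream cheese: 0.25 kg × 7/6 × 1000 g/kg ÷ 28.35 g/oz ≈ 10.3 oz
soy sauce: (3 cup + 4 tbsp = 3.25 cup) × 7/6 × 240 mL/cup = 910.0 mL
dried chickpeas: 30 g × 7/6 ÷ 28.35 g/oz ≈ 1.2 oz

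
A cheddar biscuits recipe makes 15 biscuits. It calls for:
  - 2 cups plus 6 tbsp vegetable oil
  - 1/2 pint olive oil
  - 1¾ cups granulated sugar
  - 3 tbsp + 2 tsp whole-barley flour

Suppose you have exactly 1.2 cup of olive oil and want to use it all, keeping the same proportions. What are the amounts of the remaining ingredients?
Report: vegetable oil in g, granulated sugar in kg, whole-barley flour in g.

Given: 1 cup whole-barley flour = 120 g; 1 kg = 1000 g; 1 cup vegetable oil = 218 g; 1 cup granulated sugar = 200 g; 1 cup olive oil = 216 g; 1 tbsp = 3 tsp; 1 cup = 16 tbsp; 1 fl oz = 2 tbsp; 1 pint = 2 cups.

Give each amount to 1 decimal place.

The original recipe has 1 cup of olive oil, so the scaling factor is 1.2 ÷ 1 = 6/5 = 1.2.
vegetable oil: (2 cup + 6 tbsp = 2.375 cup) × 6/5 × 218 g/cup = 621.3 g
granulated sugar: 1.75 cup × 6/5 × 200 g/cup ÷ 1000 g/kg ≈ 0.4 kg
whole-barley flour: (3 tbsp + 2 tsp = 11/3 tbsp) × 6/5 ÷ 16 tbsp/cup × 120 g/cup = 33.0 g

vegetable oil: 621.3 g; granulated sugar: 0.4 kg; whole-barley flour: 33.0 g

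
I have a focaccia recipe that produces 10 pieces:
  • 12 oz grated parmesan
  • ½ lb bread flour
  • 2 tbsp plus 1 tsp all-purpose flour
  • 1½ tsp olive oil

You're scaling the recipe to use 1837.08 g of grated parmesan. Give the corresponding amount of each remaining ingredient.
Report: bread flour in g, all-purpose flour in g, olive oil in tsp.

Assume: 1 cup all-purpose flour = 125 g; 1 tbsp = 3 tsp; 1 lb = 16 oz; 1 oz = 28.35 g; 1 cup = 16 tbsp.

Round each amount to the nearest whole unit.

bread flour: 1225 g; all-purpose flour: 98 g; olive oil: 8 tsp

The original recipe has 340.2 g of grated parmesan, so the scaling factor is 1837.08 ÷ 340.2 = 27/5 = 5.4.
bread flour: 0.5 lb × 27/5 × 16 oz/lb × 28.35 g/oz ≈ 1225 g
all-purpose flour: (2 tbsp + 1 tsp = 7/3 tbsp) × 27/5 ÷ 16 tbsp/cup × 125 g/cup ≈ 98 g
olive oil: 1.5 tsp × 27/5 ≈ 8 tsp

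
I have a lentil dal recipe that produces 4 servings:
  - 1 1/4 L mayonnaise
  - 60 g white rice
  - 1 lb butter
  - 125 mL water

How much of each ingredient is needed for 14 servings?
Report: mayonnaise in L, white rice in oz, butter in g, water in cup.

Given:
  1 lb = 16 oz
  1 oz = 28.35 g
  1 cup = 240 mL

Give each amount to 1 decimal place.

Scaling factor: 14/4 = 7/2 = 3.5.
mayonnaise: 1.25 L × 7/2 ≈ 4.4 L
white rice: 60 g × 7/2 ÷ 28.35 g/oz ≈ 7.4 oz
butter: 1 lb × 7/2 × 16 oz/lb × 28.35 g/oz = 1587.6 g
water: 125 mL × 7/2 ÷ 240 mL/cup ≈ 1.8 cup

mayonnaise: 4.4 L; white rice: 7.4 oz; butter: 1587.6 g; water: 1.8 cup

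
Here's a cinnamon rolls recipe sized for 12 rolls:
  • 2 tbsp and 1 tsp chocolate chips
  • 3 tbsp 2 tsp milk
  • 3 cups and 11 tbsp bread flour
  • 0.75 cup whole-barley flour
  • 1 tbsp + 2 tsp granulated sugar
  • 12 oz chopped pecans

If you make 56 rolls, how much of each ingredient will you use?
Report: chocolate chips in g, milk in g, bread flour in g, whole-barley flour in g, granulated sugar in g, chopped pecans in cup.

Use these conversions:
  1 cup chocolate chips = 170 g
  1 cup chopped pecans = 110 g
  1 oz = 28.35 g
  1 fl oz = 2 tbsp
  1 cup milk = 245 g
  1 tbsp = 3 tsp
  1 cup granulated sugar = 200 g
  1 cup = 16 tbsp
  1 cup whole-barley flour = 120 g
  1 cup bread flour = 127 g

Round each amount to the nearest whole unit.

Scaling factor: 56/12 = 14/3.
chocolate chips: (2 tbsp + 1 tsp = 7/3 tbsp) × 14/3 ÷ 16 tbsp/cup × 170 g/cup ≈ 116 g
milk: (3 tbsp + 2 tsp = 11/3 tbsp) × 14/3 ÷ 16 tbsp/cup × 245 g/cup ≈ 262 g
bread flour: (3 cup + 11 tbsp = 3.6875 cup) × 14/3 × 127 g/cup ≈ 2185 g
whole-barley flour: 0.75 cup × 14/3 × 120 g/cup = 420 g
granulated sugar: (1 tbsp + 2 tsp = 5/3 tbsp) × 14/3 ÷ 16 tbsp/cup × 200 g/cup ≈ 97 g
chopped pecans: 12 oz × 14/3 × 28.35 g/oz ÷ 110 g/cup ≈ 14 cup

chocolate chips: 116 g; milk: 262 g; bread flour: 2185 g; whole-barley flour: 420 g; granulated sugar: 97 g; chopped pecans: 14 cup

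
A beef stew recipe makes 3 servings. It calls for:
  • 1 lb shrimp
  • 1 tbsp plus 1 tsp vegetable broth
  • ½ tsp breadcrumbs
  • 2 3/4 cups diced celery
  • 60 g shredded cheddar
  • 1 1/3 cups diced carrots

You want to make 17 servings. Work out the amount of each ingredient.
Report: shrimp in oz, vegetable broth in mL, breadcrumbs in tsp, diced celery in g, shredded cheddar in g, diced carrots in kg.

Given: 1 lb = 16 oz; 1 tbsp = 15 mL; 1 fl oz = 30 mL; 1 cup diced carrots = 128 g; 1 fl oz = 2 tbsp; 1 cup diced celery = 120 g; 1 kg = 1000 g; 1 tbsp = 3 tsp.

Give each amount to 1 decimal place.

Scaling factor: 17/3.
shrimp: 1 lb × 17/3 × 16 oz/lb ≈ 90.7 oz
vegetable broth: (1 tbsp + 1 tsp = 4/3 tbsp) × 17/3 × 15 mL/tbsp ≈ 113.3 mL
breadcrumbs: 0.5 tsp × 17/3 ≈ 2.8 tsp
diced celery: 2.75 cup × 17/3 × 120 g/cup = 1870.0 g
shredded cheddar: 60 g × 17/3 = 340.0 g
diced carrots: 4/3 cup × 17/3 × 128 g/cup ÷ 1000 g/kg ≈ 1.0 kg

shrimp: 90.7 oz; vegetable broth: 113.3 mL; breadcrumbs: 2.8 tsp; diced celery: 1870.0 g; shredded cheddar: 340.0 g; diced carrots: 1.0 kg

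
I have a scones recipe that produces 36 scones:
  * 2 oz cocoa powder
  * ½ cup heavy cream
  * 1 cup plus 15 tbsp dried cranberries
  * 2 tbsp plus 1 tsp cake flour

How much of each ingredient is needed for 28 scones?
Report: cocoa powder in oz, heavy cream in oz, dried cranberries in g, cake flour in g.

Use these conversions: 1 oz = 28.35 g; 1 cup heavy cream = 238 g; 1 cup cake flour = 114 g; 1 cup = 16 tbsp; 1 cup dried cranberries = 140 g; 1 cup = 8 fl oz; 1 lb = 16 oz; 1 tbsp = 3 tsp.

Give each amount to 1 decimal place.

cocoa powder: 1.6 oz; heavy cream: 3.3 oz; dried cranberries: 211.0 g; cake flour: 12.9 g

Scaling factor: 28/36 = 7/9.
cocoa powder: 2 oz × 7/9 ≈ 1.6 oz
heavy cream: 0.5 cup × 7/9 × 238 g/cup ÷ 28.35 g/oz ≈ 3.3 oz
dried cranberries: (1 cup + 15 tbsp = 1.9375 cup) × 7/9 × 140 g/cup ≈ 211.0 g
cake flour: (2 tbsp + 1 tsp = 7/3 tbsp) × 7/9 ÷ 16 tbsp/cup × 114 g/cup ≈ 12.9 g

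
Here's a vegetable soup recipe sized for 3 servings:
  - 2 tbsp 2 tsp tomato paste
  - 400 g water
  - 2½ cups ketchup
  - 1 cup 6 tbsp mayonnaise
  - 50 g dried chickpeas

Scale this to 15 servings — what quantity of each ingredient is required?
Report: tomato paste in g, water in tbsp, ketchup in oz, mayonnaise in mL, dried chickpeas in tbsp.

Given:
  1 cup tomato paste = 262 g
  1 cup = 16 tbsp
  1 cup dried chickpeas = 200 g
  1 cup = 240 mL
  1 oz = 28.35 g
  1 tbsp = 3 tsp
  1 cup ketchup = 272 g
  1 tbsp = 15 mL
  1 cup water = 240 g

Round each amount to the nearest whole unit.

Scaling factor: 15/3 = 5.
tomato paste: (2 tbsp + 2 tsp = 8/3 tbsp) × 5 ÷ 16 tbsp/cup × 262 g/cup ≈ 218 g
water: 400 g × 5 ÷ 240 g/cup × 16 tbsp/cup ≈ 133 tbsp
ketchup: 2.5 cup × 5 × 272 g/cup ÷ 28.35 g/oz ≈ 120 oz
mayonnaise: (1 cup + 6 tbsp = 1.375 cup) × 5 × 240 mL/cup = 1650 mL
dried chickpeas: 50 g × 5 ÷ 200 g/cup × 16 tbsp/cup = 20 tbsp

tomato paste: 218 g; water: 133 tbsp; ketchup: 120 oz; mayonnaise: 1650 mL; dried chickpeas: 20 tbsp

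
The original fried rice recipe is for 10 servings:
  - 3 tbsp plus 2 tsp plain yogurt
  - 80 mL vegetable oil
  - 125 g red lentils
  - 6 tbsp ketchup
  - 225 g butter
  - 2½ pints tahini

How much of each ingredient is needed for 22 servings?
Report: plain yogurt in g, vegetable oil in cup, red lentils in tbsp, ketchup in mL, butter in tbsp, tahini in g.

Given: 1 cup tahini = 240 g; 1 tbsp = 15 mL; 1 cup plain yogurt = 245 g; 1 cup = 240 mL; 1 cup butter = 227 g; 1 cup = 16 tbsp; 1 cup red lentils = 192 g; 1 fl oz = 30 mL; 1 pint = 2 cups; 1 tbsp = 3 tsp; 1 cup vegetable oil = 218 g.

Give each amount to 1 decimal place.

Scaling factor: 22/10 = 11/5 = 2.2.
plain yogurt: (3 tbsp + 2 tsp = 11/3 tbsp) × 11/5 ÷ 16 tbsp/cup × 245 g/cup ≈ 123.5 g
vegetable oil: 80 mL × 11/5 ÷ 240 mL/cup ≈ 0.7 cup
red lentils: 125 g × 11/5 ÷ 192 g/cup × 16 tbsp/cup ≈ 22.9 tbsp
ketchup: 6 tbsp × 11/5 × 15 mL/tbsp = 198.0 mL
butter: 225 g × 11/5 ÷ 227 g/cup × 16 tbsp/cup ≈ 34.9 tbsp
tahini: 2.5 pint × 11/5 × 2 cup/pint × 240 g/cup = 2640.0 g

plain yogurt: 123.5 g; vegetable oil: 0.7 cup; red lentils: 22.9 tbsp; ketchup: 198.0 mL; butter: 34.9 tbsp; tahini: 2640.0 g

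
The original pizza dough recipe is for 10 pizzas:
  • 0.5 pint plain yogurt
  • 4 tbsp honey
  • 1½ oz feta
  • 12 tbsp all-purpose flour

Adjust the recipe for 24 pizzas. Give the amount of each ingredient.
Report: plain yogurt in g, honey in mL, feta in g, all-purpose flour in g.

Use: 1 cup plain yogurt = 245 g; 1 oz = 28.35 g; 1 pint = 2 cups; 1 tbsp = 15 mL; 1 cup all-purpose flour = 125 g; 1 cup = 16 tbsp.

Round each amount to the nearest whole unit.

plain yogurt: 588 g; honey: 144 mL; feta: 102 g; all-purpose flour: 225 g

Scaling factor: 24/10 = 12/5 = 2.4.
plain yogurt: 0.5 pint × 12/5 × 2 cup/pint × 245 g/cup = 588 g
honey: 4 tbsp × 12/5 × 15 mL/tbsp = 144 mL
feta: 1.5 oz × 12/5 × 28.35 g/oz ≈ 102 g
all-purpose flour: 12 tbsp × 12/5 ÷ 16 tbsp/cup × 125 g/cup = 225 g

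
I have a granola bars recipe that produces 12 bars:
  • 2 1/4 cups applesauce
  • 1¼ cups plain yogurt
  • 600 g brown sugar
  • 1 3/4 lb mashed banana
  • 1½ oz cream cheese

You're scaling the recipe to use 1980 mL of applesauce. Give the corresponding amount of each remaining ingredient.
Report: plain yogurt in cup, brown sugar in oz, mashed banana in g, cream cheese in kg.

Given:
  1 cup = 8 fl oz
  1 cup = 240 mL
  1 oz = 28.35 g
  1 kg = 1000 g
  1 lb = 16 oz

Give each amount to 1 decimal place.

The original recipe has 540 mL of applesauce, so the scaling factor is 1980 ÷ 540 = 11/3.
plain yogurt: 1.25 cup × 11/3 ≈ 4.6 cup
brown sugar: 600 g × 11/3 ÷ 28.35 g/oz ≈ 77.6 oz
mashed banana: 1.75 lb × 11/3 × 16 oz/lb × 28.35 g/oz = 2910.6 g
cream cheese: 1.5 oz × 11/3 × 28.35 g/oz ÷ 1000 g/kg ≈ 0.2 kg

plain yogurt: 4.6 cup; brown sugar: 77.6 oz; mashed banana: 2910.6 g; cream cheese: 0.2 kg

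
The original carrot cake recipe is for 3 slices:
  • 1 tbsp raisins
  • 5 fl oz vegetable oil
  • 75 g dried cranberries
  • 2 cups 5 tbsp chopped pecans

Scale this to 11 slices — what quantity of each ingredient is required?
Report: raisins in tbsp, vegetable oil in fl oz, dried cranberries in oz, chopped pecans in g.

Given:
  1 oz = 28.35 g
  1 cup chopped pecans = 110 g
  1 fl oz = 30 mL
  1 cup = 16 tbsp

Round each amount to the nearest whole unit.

raisins: 4 tbsp; vegetable oil: 18 fl oz; dried cranberries: 10 oz; chopped pecans: 933 g

Scaling factor: 11/3.
raisins: 1 tbsp × 11/3 ≈ 4 tbsp
vegetable oil: 5 fl oz × 11/3 ≈ 18 fl oz
dried cranberries: 75 g × 11/3 ÷ 28.35 g/oz ≈ 10 oz
chopped pecans: (2 cup + 5 tbsp = 2.3125 cup) × 11/3 × 110 g/cup ≈ 933 g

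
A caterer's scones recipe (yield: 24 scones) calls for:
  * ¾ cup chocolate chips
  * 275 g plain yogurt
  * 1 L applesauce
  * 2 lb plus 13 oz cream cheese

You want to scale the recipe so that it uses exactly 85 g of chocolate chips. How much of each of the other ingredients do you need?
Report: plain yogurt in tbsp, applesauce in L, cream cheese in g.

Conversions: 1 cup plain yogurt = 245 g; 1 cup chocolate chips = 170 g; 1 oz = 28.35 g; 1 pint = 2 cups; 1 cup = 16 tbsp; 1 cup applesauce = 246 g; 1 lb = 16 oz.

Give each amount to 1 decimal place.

plain yogurt: 12.0 tbsp; applesauce: 0.7 L; cream cheese: 850.5 g

The original recipe has 127.5 g of chocolate chips, so the scaling factor is 85 ÷ 127.5 = 2/3.
plain yogurt: 275 g × 2/3 ÷ 245 g/cup × 16 tbsp/cup ≈ 12.0 tbsp
applesauce: 1 L × 2/3 ≈ 0.7 L
cream cheese: (2 lb + 13 oz = 2.8125 lb) × 2/3 × 16 oz/lb × 28.35 g/oz = 850.5 g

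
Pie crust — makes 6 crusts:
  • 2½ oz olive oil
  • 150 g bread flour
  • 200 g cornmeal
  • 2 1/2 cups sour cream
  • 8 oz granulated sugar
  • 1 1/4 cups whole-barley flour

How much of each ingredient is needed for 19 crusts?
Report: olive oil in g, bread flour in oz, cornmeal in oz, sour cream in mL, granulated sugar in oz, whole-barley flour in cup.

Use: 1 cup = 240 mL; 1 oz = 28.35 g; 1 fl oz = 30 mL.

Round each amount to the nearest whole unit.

olive oil: 224 g; bread flour: 17 oz; cornmeal: 22 oz; sour cream: 1900 mL; granulated sugar: 25 oz; whole-barley flour: 4 cup

Scaling factor: 19/6.
olive oil: 2.5 oz × 19/6 × 28.35 g/oz ≈ 224 g
bread flour: 150 g × 19/6 ÷ 28.35 g/oz ≈ 17 oz
cornmeal: 200 g × 19/6 ÷ 28.35 g/oz ≈ 22 oz
sour cream: 2.5 cup × 19/6 × 240 mL/cup = 1900 mL
granulated sugar: 8 oz × 19/6 ≈ 25 oz
whole-barley flour: 1.25 cup × 19/6 ≈ 4 cup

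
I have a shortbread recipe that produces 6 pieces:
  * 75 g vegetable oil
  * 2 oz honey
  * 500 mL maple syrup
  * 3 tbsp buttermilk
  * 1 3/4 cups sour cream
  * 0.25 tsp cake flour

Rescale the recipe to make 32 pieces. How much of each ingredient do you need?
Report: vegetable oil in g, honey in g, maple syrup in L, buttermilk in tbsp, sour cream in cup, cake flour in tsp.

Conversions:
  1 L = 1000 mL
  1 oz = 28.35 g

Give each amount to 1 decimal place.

Scaling factor: 32/6 = 16/3.
vegetable oil: 75 g × 16/3 = 400.0 g
honey: 2 oz × 16/3 × 28.35 g/oz = 302.4 g
maple syrup: 500 mL × 16/3 ÷ 1000 mL/L ≈ 2.7 L
buttermilk: 3 tbsp × 16/3 = 16.0 tbsp
sour cream: 1.75 cup × 16/3 ≈ 9.3 cup
cake flour: 0.25 tsp × 16/3 ≈ 1.3 tsp

vegetable oil: 400.0 g; honey: 302.4 g; maple syrup: 2.7 L; buttermilk: 16.0 tbsp; sour cream: 9.3 cup; cake flour: 1.3 tsp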